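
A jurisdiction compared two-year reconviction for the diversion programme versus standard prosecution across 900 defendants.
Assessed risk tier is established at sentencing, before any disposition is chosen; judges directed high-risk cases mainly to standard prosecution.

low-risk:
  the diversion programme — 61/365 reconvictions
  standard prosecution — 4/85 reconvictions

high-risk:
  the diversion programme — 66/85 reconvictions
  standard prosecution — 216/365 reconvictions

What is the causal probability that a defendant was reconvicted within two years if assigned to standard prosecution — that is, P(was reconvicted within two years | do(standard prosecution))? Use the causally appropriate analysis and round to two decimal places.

0.32

Since assessed risk tier is a pre-existing factor (not a product of the disposition) and it affects the outcome on its own, it is a confounder. The stratified rates, not the pooled rate, identify the causal effect.
Standardising standard prosecution to the population assessed risk tier mix: 0.500·4/85 + 0.500·216/365 = 0.319.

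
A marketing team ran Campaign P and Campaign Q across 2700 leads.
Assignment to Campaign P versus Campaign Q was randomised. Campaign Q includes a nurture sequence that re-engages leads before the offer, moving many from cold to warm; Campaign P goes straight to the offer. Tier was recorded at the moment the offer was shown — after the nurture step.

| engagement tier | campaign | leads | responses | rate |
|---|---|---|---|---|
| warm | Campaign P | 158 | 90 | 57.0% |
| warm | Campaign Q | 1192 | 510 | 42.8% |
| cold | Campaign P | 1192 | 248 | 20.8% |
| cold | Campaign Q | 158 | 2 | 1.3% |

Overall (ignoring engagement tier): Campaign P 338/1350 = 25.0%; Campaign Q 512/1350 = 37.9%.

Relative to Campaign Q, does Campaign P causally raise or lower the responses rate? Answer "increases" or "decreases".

The engagement tier-specific comparison favours Campaign P throughout, but the pooled figures favour Campaign Q. The question is whether to condition on engagement tier.
Stratifying would compare campaigns among leads the campaigns themselves sorted into engagement tier groups — a form of selection on an intermediate. The unconditioned pooled rates give the total causal effect.
Pooled: Campaign P 25.0% vs Campaign Q 37.9%; Campaign Q is higher overall.

decreases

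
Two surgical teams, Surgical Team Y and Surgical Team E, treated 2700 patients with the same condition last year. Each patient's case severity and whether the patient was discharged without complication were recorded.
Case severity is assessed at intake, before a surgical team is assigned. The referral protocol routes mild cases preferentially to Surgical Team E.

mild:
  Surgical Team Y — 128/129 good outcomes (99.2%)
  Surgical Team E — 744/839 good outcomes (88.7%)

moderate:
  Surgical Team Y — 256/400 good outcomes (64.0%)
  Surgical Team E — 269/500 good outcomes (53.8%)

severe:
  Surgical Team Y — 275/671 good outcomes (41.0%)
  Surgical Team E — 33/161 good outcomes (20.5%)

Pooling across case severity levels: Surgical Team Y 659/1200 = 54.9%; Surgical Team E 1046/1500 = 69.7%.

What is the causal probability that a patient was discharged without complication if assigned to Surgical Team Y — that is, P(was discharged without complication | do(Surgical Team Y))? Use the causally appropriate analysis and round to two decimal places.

Case severity is set before the surgical team has any effect — it is not caused by the surgical team — and it independently drives the outcome. That makes it a confounder, so the causal comparison is within case severity levels.
Standardising Surgical Team Y to the population case severity mix: 0.359·128/129 + 0.333·256/400 + 0.308·275/671 = 0.695.

0.70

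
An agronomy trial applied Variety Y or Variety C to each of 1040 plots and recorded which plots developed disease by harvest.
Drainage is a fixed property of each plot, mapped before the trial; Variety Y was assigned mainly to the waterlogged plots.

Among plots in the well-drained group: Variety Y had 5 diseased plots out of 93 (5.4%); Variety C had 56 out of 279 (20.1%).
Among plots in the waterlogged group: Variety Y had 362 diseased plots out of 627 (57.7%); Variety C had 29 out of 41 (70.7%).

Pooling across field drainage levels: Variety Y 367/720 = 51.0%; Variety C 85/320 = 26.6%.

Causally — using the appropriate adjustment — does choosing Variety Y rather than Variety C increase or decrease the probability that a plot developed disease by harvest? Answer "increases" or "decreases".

Within every field drainage level Variety Y has the lower rate, yet pooled Variety C does — Simpson's reversal.
Here field drainage is a common cause — it drives both which variety a case falls under and the outcome. The crude comparison mixes populations; the stratum-specific rates are the causally relevant ones.
Within each level — well-drained: 5.4% vs 20.1%; waterlogged: 57.7% vs 70.7% — Variety Y is lower every time.

decreases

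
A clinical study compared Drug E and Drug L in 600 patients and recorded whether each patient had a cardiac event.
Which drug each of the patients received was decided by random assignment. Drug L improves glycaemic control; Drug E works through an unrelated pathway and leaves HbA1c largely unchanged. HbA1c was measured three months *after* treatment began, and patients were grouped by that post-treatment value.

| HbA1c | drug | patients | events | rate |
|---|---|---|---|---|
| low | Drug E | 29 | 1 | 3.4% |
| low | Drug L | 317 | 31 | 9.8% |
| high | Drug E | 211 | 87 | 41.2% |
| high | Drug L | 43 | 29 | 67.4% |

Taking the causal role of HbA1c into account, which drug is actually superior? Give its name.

Within every HbA1c level Drug E has the lower rate, yet pooled Drug L does — Simpson's reversal.
Because the drug influences HbA1c, HbA1c is a post-treatment mediator, not a confounder. Stratifying on it would bias the estimate; the causal effect is the crude pooled difference.
Pooled: Drug E 36.7% vs Drug L 16.7%; Drug L is lower overall.

Drug L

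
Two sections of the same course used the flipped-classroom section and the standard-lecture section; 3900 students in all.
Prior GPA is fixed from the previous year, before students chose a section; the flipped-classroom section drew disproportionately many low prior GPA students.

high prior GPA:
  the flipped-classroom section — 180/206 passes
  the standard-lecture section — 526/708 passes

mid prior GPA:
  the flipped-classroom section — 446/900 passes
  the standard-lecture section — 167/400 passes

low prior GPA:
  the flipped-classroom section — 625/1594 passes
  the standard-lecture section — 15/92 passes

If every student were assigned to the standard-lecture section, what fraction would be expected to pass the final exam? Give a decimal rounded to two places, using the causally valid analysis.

0.38

The imbalance in prior GPA band arose from how students were allocated, not from anything the teaching method did; and prior GPA band independently affects the outcome. The pooled gap is confounded — condition on prior GPA band.
Standardising the standard-lecture section to the population prior GPA band mix: 0.234·526/708 + 0.333·167/400 + 0.432·15/92 = 0.384.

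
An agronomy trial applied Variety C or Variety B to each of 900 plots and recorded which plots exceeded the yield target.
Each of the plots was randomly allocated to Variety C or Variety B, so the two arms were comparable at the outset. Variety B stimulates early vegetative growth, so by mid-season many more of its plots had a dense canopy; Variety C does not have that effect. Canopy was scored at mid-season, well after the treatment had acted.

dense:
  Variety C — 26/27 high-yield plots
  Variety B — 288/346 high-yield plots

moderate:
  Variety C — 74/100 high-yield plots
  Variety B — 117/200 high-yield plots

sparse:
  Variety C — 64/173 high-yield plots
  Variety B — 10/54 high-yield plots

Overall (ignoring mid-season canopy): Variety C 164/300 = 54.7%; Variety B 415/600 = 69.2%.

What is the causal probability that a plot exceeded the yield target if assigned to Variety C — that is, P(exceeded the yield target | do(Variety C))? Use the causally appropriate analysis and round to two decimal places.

0.55

Mid-season canopy is recorded after the variety and is itself shifted by it — it sits on the causal path from variety to outcome. Conditioning on a mediator would strip out part of the effect we want; the pooled comparison gives the total causal effect.
So P(outcome | do(Variety C)) is just the pooled rate for Variety C: 164/300 = 0.547.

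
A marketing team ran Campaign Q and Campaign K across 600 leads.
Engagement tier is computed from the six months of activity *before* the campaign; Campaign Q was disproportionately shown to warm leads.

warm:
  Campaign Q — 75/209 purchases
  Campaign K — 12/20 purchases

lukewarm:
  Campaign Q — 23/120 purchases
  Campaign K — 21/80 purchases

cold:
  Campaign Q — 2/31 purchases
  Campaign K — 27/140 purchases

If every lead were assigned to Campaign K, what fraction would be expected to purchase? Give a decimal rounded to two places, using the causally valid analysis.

Within every engagement tier level Campaign K has the higher rate, yet pooled Campaign Q does — Simpson's reversal.
Here engagement tier is a common cause — it drives both which campaign a case falls under and the outcome. The crude comparison mixes populations; the stratum-specific rates are the causally relevant ones.
Standardising Campaign K to the population engagement tier mix: 0.382·12/20 + 0.333·21/80 + 0.285·27/140 = 0.371.

0.37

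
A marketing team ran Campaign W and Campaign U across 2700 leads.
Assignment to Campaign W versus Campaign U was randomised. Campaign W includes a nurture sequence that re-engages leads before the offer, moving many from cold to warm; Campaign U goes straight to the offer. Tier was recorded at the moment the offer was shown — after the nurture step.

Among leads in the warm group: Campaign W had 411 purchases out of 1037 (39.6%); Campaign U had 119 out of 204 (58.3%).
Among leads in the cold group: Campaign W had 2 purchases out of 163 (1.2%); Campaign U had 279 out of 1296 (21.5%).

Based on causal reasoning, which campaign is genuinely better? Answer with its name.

Campaign W

Engagement tier is downstream of the campaign. One should not condition on a consequence of treatment, so the overall rates are the right comparison.
Pooled: Campaign W 34.4% vs Campaign U 26.5%; Campaign W is higher overall.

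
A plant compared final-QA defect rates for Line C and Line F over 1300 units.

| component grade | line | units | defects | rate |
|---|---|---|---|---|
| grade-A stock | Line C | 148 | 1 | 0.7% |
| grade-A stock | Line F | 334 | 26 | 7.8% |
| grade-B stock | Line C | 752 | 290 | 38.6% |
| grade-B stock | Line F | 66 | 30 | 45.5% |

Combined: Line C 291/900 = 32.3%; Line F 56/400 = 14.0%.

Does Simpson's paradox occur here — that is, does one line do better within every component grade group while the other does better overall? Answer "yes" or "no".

yes

Within each component grade level (grade-A stock 0.7% vs 7.8%; grade-B stock 38.6% vs 45.5%), Line C has the lower rate every time. Pooled: 32.3% vs 14.0% — Line F has the lower rate overall. The two comparisons disagree.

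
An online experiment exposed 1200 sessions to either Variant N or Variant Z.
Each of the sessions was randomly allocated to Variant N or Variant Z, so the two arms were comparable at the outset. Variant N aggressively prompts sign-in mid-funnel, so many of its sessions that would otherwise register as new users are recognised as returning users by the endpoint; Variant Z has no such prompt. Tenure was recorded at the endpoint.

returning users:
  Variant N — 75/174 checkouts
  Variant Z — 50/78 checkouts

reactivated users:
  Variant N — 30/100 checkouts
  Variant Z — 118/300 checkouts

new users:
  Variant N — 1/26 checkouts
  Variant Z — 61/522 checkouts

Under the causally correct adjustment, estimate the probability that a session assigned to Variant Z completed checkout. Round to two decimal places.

Variant Z is higher inside every user tenure stratum but Variant N is higher in aggregate. Whether to stratify depends on how user tenure relates to the variant.
The distribution of user tenure is itself part of what the variant does — it is an intermediate outcome. Holding it fixed would remove that part of the effect; the total effect is the pooled difference.
So P(outcome | do(Variant Z)) is just the pooled rate for Variant Z: 229/900 = 0.254.

0.25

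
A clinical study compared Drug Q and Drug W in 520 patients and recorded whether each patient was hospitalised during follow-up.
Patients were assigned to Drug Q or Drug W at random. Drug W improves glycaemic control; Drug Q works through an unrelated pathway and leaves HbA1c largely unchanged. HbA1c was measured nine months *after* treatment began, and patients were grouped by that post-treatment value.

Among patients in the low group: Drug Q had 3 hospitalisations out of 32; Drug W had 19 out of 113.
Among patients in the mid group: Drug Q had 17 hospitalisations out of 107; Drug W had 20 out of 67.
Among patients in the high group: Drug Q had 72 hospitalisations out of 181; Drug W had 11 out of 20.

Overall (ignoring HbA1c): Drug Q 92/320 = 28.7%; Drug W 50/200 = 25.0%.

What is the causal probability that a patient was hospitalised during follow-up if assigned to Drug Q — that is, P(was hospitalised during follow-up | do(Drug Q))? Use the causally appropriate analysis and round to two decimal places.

0.29

The distribution of HbA1c is itself part of what the drug does — it is an intermediate outcome. Holding it fixed would remove that part of the effect; the total effect is the pooled difference.
So P(outcome | do(Drug Q)) is just the pooled rate for Drug Q: 92/320 = 0.287.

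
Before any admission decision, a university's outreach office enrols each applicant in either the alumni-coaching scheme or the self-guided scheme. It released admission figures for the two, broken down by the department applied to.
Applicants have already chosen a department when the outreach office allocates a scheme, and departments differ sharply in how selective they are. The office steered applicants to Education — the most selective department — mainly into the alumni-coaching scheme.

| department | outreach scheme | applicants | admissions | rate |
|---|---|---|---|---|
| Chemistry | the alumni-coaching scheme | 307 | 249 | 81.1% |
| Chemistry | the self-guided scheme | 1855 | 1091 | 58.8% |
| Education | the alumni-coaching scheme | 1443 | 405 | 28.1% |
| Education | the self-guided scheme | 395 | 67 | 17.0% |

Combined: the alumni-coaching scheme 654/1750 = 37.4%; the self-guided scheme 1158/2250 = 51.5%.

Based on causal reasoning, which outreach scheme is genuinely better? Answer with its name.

Department is set before the outreach scheme has any effect — it is not caused by the outreach scheme — and it independently drives the outcome. That makes it a confounder, so the causal comparison is within department levels.
Within each level — Chemistry: 81.1% vs 58.8%; Education: 28.1% vs 17.0% — the alumni-coaching scheme is higher every time.

the alumni-coaching scheme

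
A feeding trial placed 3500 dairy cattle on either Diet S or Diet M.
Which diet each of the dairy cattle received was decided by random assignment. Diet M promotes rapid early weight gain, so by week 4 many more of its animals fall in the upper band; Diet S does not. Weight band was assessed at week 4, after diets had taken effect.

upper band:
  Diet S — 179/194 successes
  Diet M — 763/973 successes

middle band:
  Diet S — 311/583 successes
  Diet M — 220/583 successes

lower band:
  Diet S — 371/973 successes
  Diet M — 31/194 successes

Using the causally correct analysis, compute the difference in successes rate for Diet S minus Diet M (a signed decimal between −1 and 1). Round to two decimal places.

-0.09

Diet S is higher inside every week-4 weight band stratum but Diet M is higher in aggregate. Whether to stratify depends on how week-4 weight band relates to the diet.
Week-4 weight band is recorded after the diet and is itself shifted by it — it sits on the causal path from diet to outcome. Conditioning on a mediator would strip out part of the effect we want; the pooled comparison gives the total causal effect.
The causal difference is the pooled difference: 0.492 − 0.579 = -0.087.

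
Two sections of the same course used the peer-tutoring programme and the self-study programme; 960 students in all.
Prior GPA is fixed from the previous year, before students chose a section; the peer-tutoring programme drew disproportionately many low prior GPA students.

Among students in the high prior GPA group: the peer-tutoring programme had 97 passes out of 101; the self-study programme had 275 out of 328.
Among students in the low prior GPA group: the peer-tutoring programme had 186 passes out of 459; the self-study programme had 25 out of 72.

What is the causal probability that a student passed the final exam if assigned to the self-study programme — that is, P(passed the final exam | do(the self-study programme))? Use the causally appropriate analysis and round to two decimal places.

0.57

Prior GPA band is set before the teaching method has any effect — it is not caused by the teaching method — and it independently drives the outcome. That makes it a confounder, so the causal comparison is within prior GPA band levels.
Standardising the self-study programme to the population prior GPA band mix: 0.447·275/328 + 0.553·25/72 = 0.567.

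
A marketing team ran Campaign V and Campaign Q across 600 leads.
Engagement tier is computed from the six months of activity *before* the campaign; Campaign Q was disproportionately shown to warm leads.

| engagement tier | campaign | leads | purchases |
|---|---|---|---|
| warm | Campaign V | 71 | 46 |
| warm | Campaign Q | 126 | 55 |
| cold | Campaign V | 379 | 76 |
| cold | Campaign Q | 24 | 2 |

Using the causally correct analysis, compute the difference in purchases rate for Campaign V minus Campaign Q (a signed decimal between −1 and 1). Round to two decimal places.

The engagement tier-specific comparison favours Campaign V throughout, but the pooled figures favour Campaign Q. The question is whether to condition on engagement tier.
Engagement tier is set before the campaign has any effect — it is not caused by the campaign — and it independently drives the outcome. That makes it a confounder, so the causal comparison is within engagement tier levels.
Adjusting over the population distribution of engagement tier: 0.328·(0.648−0.437) + 0.672·(0.201−0.083) = +0.148.

+0.15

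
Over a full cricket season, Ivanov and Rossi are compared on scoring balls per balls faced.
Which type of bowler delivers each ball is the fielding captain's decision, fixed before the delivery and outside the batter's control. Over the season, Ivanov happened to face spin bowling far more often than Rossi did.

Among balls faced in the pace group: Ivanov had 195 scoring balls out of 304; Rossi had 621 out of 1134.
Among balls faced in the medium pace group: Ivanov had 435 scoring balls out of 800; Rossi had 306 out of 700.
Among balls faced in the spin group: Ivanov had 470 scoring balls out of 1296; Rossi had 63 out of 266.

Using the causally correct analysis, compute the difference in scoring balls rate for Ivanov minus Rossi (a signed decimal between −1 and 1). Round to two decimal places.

+0.11

The imbalance in bowling type arose from how balls faced were allocated, not from anything the player did; and bowling type independently affects the outcome. The pooled gap is confounded — condition on bowling type.
Adjusting over the population distribution of bowling type: 0.320·(0.641−0.548) + 0.333·(0.544−0.437) + 0.347·(0.363−0.237) = +0.109.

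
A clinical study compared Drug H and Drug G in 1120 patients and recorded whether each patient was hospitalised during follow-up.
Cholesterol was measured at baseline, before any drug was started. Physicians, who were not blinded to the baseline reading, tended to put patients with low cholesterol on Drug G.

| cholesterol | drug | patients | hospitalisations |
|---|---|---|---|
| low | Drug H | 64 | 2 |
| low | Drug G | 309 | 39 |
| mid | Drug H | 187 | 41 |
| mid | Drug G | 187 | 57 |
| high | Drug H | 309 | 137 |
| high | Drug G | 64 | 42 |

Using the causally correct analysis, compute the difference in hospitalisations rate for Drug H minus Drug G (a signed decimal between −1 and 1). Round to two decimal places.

-0.13

The imbalance in cholesterol arose from how patients were allocated, not from anything the drug did; and cholesterol independently affects the outcome. The pooled gap is confounded — condition on cholesterol.
Adjusting over the population distribution of cholesterol: 0.333·(0.031−0.126) + 0.334·(0.219−0.305) + 0.333·(0.443−0.656) = -0.131.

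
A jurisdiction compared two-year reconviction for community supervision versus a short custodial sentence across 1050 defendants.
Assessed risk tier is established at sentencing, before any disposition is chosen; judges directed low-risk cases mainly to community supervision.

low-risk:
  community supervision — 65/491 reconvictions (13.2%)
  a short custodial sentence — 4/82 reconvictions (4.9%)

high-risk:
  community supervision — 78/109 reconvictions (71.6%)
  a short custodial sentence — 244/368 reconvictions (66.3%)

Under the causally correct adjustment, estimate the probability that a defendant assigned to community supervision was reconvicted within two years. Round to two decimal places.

0.40

a short custodial sentence is lower inside every assessed risk tier stratum but community supervision is lower in aggregate. Whether to stratify depends on how assessed risk tier relates to the disposition.
Here assessed risk tier is a common cause — it drives both which disposition a case falls under and the outcome. The crude comparison mixes populations; the stratum-specific rates are the causally relevant ones.
Standardising community supervision to the population assessed risk tier mix: 0.546·65/491 + 0.454·78/109 = 0.397.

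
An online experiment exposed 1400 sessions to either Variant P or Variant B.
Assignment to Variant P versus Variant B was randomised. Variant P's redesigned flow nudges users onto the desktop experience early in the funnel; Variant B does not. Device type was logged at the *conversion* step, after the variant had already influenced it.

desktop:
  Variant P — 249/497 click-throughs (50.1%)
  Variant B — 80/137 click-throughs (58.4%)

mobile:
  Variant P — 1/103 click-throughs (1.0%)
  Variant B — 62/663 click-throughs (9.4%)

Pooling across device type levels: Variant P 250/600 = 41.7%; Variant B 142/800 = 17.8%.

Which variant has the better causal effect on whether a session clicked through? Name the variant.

The stratified and pooled comparisons disagree (Variant B wins within each device type; Variant P wins overall), so the answer turns on the causal role of device type.
Device type is downstream of the variant. One should not condition on a consequence of treatment, so the overall rates are the right comparison.
Pooled: Variant P 41.7% vs Variant B 17.8%; Variant P is higher overall.

Variant P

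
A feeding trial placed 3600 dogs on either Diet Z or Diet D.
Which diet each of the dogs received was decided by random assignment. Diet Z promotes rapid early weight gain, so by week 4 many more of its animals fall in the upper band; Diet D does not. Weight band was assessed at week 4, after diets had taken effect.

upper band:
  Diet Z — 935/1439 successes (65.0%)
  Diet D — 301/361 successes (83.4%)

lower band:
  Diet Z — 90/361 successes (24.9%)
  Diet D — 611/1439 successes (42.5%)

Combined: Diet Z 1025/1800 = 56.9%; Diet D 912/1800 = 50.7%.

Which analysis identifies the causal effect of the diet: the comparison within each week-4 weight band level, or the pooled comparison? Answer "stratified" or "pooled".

pooled

The distribution of week-4 weight band is itself part of what the diet does — it is an intermediate outcome. Holding it fixed would remove that part of the effect; the total effect is the pooled difference.
Pooled: Diet Z 56.9% vs Diet D 50.7%; Diet Z is higher overall.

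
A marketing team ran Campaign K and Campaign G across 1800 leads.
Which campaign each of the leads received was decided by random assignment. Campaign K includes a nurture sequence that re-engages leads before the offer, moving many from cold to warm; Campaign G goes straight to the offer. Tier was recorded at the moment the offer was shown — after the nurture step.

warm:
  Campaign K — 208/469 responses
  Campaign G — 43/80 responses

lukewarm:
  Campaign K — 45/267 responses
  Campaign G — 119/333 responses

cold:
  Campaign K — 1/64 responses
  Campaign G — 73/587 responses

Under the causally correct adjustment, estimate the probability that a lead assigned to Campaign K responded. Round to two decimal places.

Engagement tier here is a post-treatment variable shaped by the campaign; conditioning on it would introduce bias rather than remove it. The overall comparison is the causal one.
So P(outcome | do(Campaign K)) is just the pooled rate for Campaign K: 254/800 = 0.318.

0.32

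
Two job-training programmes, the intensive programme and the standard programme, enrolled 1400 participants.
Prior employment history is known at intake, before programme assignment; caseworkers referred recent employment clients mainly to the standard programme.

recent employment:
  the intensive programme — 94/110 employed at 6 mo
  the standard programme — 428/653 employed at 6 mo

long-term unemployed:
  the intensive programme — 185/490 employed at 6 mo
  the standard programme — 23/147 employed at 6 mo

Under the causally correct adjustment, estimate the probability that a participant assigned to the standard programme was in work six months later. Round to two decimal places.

0.43

Since prior employment history is a pre-existing factor (not a product of the programme) and it affects the outcome on its own, it is a confounder. The stratified rates, not the pooled rate, identify the causal effect.
Standardising the standard programme to the population prior employment history mix: 0.545·428/653 + 0.455·23/147 = 0.428.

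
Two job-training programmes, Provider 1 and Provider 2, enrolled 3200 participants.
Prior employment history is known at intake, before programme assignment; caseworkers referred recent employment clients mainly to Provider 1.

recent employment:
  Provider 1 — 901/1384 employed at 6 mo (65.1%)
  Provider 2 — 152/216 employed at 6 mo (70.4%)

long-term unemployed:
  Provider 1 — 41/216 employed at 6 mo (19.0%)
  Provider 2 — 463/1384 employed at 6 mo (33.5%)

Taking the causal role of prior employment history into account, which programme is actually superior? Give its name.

Provider 2

The imbalance in prior employment history arose from how participants were allocated, not from anything the programme did; and prior employment history independently affects the outcome. The pooled gap is confounded — condition on prior employment history.
Within each level — recent employment: 65.1% vs 70.4%; long-term unemployed: 19.0% vs 33.5% — Provider 2 is higher every time.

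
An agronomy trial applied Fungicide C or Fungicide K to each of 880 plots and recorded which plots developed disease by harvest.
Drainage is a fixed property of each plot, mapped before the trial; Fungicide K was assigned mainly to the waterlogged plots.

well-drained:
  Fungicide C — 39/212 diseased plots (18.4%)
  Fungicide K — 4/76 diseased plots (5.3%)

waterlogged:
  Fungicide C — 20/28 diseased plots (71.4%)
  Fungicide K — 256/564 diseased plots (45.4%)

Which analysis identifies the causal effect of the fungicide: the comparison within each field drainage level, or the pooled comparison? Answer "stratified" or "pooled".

stratified

Nothing the fungicide does changes field drainage; the imbalance is an allocation artefact. With field drainage also predicting the outcome, the pooled figure is confounded, and the within-stratum comparison is the causal one.
Within each level — well-drained: 18.4% vs 5.3%; waterlogged: 71.4% vs 45.4% — Fungicide K is lower every time.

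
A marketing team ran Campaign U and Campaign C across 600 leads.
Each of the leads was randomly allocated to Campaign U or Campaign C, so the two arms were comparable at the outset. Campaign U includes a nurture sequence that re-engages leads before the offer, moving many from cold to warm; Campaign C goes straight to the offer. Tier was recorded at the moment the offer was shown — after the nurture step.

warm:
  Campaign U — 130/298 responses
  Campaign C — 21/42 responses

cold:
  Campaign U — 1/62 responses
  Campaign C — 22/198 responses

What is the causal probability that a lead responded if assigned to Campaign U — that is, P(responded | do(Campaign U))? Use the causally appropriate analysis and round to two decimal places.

Campaign C is higher inside every engagement tier stratum but Campaign U is higher in aggregate. Whether to stratify depends on how engagement tier relates to the campaign.
Engagement tier here is a post-treatment variable shaped by the campaign; conditioning on it would introduce bias rather than remove it. The overall comparison is the causal one.
So P(outcome | do(Campaign U)) is just the pooled rate for Campaign U: 131/360 = 0.364.

0.36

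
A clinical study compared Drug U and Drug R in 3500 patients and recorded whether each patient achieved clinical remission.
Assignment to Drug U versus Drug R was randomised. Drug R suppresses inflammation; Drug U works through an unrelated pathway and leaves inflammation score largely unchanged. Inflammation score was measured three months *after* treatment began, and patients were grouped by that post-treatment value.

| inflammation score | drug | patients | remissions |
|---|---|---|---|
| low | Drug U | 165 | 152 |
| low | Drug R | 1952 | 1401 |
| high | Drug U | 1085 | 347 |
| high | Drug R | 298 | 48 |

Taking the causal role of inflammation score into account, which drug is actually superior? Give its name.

Drug R

Inflammation score lies on the pathway drug → inflammation score → outcome, so adjusting for it blocks the indirect effect. For the total causal effect of drug, use the unadjusted pooled rates.
Pooled: Drug U 39.9% vs Drug R 64.4%; Drug R is higher overall.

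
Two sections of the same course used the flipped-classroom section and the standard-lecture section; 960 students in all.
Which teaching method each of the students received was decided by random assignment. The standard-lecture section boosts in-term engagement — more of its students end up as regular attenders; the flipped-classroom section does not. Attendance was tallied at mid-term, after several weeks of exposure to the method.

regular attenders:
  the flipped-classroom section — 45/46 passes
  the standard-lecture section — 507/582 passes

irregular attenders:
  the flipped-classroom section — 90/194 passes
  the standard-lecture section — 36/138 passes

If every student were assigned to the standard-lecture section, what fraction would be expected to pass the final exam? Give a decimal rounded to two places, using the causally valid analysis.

0.75

Within every mid-term attendance level the flipped-classroom section has the higher rate, yet pooled the standard-lecture section does — Simpson's reversal.
The distribution of mid-term attendance is itself part of what the teaching method does — it is an intermediate outcome. Holding it fixed would remove that part of the effect; the total effect is the pooled difference.
So P(outcome | do(the standard-lecture section)) is just the pooled rate for the standard-lecture section: 543/720 = 0.754.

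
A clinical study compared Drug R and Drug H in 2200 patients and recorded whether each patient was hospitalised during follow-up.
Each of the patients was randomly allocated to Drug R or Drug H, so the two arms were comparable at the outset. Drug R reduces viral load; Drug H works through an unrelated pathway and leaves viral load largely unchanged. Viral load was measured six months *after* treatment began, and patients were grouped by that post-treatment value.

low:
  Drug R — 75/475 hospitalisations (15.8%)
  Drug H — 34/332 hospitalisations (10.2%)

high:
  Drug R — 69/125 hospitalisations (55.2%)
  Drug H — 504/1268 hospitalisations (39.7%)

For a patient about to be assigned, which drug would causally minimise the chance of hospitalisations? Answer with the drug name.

Drug R

Drug H is lower inside every viral load stratum but Drug R is lower in aggregate. Whether to stratify depends on how viral load relates to the drug.
Viral load is recorded after the drug and is itself shifted by it — it sits on the causal path from drug to outcome. Conditioning on a mediator would strip out part of the effect we want; the pooled comparison gives the total causal effect.
Pooled: Drug R 24.0% vs Drug H 33.6%; Drug R is lower overall.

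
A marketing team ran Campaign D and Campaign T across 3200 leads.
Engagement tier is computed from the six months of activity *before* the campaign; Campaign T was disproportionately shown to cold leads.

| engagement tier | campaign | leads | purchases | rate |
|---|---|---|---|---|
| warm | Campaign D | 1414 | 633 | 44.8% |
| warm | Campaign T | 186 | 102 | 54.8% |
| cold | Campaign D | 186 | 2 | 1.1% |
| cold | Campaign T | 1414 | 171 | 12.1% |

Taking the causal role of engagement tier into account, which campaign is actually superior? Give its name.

Campaign T

The engagement tier-specific comparison favours Campaign T throughout, but the pooled figures favour Campaign D. The question is whether to condition on engagement tier.
Engagement tier satisfies the back-door criterion: it is not a descendant of the campaign, and it blocks the spurious path from campaign to outcome. Adjusting for it (i.e., using the within-engagement tier rates) gives the causal effect.
Within each level — warm: 44.8% vs 54.8%; cold: 1.1% vs 12.1% — Campaign T is higher every time.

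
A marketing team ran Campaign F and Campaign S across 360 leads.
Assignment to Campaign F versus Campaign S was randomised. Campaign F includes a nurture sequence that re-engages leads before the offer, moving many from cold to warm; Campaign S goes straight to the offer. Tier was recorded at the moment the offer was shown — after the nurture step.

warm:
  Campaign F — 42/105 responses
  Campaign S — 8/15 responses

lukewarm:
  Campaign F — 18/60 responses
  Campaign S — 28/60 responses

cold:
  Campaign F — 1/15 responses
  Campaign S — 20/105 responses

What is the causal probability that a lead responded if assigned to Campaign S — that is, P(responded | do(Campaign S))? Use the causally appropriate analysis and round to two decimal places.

Engagement tier here is a post-treatment variable shaped by the campaign; conditioning on it would introduce bias rather than remove it. The overall comparison is the causal one.
So P(outcome | do(Campaign S)) is just the pooled rate for Campaign S: 56/180 = 0.311.

0.31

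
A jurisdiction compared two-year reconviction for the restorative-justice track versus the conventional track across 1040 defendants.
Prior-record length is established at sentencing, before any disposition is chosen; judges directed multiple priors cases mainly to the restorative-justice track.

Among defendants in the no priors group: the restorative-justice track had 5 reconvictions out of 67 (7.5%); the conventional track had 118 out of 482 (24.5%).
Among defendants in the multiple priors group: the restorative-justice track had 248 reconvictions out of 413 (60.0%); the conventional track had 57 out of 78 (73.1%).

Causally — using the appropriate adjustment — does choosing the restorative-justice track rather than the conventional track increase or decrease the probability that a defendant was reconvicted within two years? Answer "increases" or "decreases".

decreases

The stratified and pooled comparisons disagree (the restorative-justice track wins within each prior-record length; the conventional track wins overall), so the answer turns on the causal role of prior-record length.
Prior-record length is set before the disposition has any effect — it is not caused by the disposition — and it independently drives the outcome. That makes it a confounder, so the causal comparison is within prior-record length levels.
Within each level — no priors: 7.5% vs 24.5%; multiple priors: 60.0% vs 73.1% — the restorative-justice track is lower every time.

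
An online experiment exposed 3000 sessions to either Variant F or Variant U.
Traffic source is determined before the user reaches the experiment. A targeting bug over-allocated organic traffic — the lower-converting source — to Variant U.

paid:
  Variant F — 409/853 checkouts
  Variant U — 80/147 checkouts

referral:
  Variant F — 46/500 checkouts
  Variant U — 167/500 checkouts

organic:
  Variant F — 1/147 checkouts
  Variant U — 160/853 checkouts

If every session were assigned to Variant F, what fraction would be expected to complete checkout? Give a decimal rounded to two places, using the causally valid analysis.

0.19

Traffic source satisfies the back-door criterion: it is not a descendant of the variant, and it blocks the spurious path from variant to outcome. Adjusting for it (i.e., using the within-traffic source rates) gives the causal effect.
Standardising Variant F to the population traffic source mix: 0.333·409/853 + 0.333·46/500 + 0.333·1/147 = 0.193.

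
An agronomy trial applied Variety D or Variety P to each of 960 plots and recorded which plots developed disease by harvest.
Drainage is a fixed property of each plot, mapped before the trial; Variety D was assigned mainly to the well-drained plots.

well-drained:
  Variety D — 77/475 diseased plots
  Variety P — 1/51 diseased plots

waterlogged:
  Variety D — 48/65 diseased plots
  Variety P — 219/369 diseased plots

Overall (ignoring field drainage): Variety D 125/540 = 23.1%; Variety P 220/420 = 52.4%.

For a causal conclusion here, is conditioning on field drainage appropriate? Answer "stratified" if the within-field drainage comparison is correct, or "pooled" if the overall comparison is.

Within every field drainage level Variety P has the lower rate, yet pooled Variety D does — Simpson's reversal.
Here field drainage is a common cause — it drives both which variety a case falls under and the outcome. The crude comparison mixes populations; the stratum-specific rates are the causally relevant ones.
Within each level — well-drained: 16.2% vs 2.0%; waterlogged: 73.8% vs 59.3% — Variety P is lower every time.

stratified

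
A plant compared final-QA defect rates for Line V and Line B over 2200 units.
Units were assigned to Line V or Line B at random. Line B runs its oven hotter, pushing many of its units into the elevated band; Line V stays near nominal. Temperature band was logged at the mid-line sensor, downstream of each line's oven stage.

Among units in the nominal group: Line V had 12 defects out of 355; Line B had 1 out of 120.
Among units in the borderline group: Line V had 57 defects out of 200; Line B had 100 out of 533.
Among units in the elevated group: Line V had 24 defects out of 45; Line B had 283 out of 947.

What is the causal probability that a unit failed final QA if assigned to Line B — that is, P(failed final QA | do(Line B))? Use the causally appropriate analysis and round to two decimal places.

0.24

In-process temperature band is recorded after the line and is itself shifted by it — it sits on the causal path from line to outcome. Conditioning on a mediator would strip out part of the effect we want; the pooled comparison gives the total causal effect.
So P(outcome | do(Line B)) is just the pooled rate for Line B: 384/1600 = 0.240.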